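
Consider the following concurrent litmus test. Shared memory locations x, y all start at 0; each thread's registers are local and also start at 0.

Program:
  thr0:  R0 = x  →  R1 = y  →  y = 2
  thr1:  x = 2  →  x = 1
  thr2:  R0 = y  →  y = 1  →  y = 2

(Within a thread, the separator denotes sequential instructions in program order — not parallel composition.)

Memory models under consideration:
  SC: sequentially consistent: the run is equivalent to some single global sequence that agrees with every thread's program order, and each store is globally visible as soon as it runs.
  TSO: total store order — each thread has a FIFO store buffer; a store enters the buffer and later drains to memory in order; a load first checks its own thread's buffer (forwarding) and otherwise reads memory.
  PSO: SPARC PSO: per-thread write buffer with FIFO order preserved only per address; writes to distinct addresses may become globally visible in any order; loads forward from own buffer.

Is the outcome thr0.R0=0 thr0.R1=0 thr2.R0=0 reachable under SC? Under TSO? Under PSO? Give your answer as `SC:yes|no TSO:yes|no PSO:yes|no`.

SC:yes TSO:yes PSO:yes

outcome vector order: (thr0.R0,thr0.R1,thr2.R0)
SC: 12 outcomes — {<0 0 0>; <0 0 2>; <0 1 0>; <0 2 0>; <1 0 0>; <1 0 2>; <1 1 0>; <1 2 0>; <2 0 0>; <2 0 2>; <2 1 0>; <2 2 0>}
TSO: 12 outcomes — {<0 0 0>; <0 0 2>; <0 1 0>; <0 2 0>; <1 0 0>; <1 0 2>; <1 1 0>; <1 2 0>; <2 0 0>; <2 0 2>; <2 1 0>; <2 2 0>}
PSO: 12 outcomes — {<0 0 0>; <0 0 2>; <0 1 0>; <0 2 0>; <1 0 0>; <1 0 2>; <1 1 0>; <1 2 0>; <2 0 0>; <2 0 2>; <2 1 0>; <2 2 0>}
target <0 0 0> ∈ {SC,TSO,PSO}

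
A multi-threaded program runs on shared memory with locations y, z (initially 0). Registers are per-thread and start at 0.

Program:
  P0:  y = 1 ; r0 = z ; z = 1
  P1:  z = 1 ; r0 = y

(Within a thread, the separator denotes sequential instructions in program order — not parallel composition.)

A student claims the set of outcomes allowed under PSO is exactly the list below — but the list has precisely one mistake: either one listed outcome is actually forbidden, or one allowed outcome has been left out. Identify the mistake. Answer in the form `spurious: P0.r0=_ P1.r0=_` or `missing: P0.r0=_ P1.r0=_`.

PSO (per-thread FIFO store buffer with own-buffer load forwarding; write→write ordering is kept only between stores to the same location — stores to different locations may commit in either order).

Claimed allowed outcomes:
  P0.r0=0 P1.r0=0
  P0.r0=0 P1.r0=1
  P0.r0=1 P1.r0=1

missing: P0.r0=1 P1.r0=0

outcome vector order: (P0.r0,P1.r0)
PSO: 4 outcomes — {00 01 10 11}
PSO∖claimed = {10}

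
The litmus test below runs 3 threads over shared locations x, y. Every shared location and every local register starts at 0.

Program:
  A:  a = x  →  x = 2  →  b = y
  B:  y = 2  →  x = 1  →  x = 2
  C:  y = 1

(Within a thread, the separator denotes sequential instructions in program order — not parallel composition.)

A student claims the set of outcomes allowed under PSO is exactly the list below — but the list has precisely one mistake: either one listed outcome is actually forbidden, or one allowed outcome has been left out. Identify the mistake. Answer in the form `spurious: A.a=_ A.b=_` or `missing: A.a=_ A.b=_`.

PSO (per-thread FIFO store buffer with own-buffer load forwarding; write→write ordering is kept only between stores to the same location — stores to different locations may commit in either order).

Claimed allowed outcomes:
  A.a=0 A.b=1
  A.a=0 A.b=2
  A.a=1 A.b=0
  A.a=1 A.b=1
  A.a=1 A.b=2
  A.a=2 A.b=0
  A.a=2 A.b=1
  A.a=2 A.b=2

missing: A.a=0 A.b=0

outcome vector order: (A.a,A.b)
PSO: 9 outcomes — {<0 0> <0 1> <0 2> <1 0> <1 1> <1 2> <2 0> <2 1> <2 2>}
PSO∖claimed = {<0 0>}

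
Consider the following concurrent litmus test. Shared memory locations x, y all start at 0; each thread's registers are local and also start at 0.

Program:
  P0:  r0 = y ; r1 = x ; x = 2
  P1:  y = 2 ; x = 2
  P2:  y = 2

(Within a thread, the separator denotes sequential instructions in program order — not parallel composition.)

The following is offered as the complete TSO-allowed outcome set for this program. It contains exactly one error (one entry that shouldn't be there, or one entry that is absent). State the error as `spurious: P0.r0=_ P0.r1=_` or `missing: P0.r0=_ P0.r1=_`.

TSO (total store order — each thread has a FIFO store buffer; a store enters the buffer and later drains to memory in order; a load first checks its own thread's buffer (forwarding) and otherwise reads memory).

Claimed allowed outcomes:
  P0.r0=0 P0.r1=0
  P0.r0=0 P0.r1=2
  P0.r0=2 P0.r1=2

outcome vector order: (P0.r0,P0.r1)
[TSO] allowed = {00 02 20 22}
TSO∖claimed = {20}

missing: P0.r0=2 P0.r1=0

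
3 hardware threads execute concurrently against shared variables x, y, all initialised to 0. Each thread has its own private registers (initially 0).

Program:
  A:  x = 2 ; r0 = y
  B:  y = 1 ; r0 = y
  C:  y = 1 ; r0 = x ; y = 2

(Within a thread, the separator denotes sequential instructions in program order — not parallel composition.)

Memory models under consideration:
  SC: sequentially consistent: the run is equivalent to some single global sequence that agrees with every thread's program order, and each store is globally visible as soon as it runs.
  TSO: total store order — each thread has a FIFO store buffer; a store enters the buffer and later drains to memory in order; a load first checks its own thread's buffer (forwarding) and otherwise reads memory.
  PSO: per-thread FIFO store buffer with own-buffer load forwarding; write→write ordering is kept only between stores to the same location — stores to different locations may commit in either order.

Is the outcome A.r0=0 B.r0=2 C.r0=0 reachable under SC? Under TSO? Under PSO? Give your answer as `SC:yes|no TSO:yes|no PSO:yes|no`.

SC:no TSO:yes PSO:yes

outcome vector order: (A.r0,B.r0,C.r0)
under SC → 012, 022, 110, 112, 120, 122, 210, 212, 220, 222
under TSO → 010, 012, 020, 022, 110, 112, 120, 122, 210, 212, 220, 222
under PSO → 010, 012, 020, 022, 110, 112, 120, 122, 210, 212, 220, 222
target 020 ∈ {TSO,PSO}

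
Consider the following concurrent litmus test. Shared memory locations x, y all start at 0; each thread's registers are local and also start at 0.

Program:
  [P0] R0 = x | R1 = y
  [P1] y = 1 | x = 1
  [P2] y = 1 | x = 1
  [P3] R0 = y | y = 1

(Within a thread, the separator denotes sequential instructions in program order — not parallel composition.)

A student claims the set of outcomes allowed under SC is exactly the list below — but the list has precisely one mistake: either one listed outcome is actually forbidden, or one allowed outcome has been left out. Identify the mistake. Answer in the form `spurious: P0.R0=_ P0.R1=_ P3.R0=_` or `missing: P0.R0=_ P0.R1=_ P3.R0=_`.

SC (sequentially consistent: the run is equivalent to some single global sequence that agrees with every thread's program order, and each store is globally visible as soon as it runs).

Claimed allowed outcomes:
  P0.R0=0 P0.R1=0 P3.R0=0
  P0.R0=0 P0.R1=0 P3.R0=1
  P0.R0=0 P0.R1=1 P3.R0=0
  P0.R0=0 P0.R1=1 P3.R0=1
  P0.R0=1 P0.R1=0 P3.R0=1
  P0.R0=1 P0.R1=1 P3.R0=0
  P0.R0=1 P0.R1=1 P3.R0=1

outcome vector order: (P0.R0,P0.R1,P3.R0)
under SC → 0/0/0; 0/0/1; 0/1/0; 0/1/1; 1/1/0; 1/1/1
claimed∖SC = {1/0/1}

spurious: P0.R0=1 P0.R1=0 P3.R0=1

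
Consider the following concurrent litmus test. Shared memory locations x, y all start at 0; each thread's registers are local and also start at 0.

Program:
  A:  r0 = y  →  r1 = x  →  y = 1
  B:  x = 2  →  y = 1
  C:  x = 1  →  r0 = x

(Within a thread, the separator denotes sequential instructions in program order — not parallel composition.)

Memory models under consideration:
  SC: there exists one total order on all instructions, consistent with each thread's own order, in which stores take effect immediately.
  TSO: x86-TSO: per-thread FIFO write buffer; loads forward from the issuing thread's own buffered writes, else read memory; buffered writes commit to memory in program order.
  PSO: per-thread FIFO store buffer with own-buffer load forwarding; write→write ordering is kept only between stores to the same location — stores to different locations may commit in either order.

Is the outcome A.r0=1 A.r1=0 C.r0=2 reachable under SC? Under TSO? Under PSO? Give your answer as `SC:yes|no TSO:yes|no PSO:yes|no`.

SC:no TSO:no PSO:yes

outcome vector order: (A.r0,A.r1,C.r0)
SC (9): (0,0,1); (0,0,2); (0,1,1); (0,1,2); (0,2,1); (0,2,2); (1,1,1); (1,2,1); (1,2,2)
TSO (9): (0,0,1); (0,0,2); (0,1,1); (0,1,2); (0,2,1); (0,2,2); (1,1,1); (1,2,1); (1,2,2)
PSO (12): (0,0,1); (0,0,2); (0,1,1); (0,1,2); (0,2,1); (0,2,2); (1,0,1); (1,0,2); (1,1,1); (1,1,2); (1,2,1); (1,2,2)
target (1,0,2) ∈ {PSO}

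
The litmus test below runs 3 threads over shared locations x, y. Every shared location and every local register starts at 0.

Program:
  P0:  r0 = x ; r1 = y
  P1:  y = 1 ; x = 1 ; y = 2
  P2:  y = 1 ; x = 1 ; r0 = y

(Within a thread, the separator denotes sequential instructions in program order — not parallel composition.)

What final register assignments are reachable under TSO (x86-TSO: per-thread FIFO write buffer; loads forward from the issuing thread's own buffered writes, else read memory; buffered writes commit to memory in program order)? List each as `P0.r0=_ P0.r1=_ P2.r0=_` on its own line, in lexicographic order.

P0.r0=0 P0.r1=0 P2.r0=1
P0.r0=0 P0.r1=0 P2.r0=2
P0.r0=0 P0.r1=1 P2.r0=1
P0.r0=0 P0.r1=1 P2.r0=2
P0.r0=0 P0.r1=2 P2.r0=1
P0.r0=0 P0.r1=2 P2.r0=2
P0.r0=1 P0.r1=1 P2.r0=1
P0.r0=1 P0.r1=1 P2.r0=2
P0.r0=1 P0.r1=2 P2.r0=1
P0.r0=1 P0.r1=2 P2.r0=2

outcome vector order: (P0.r0,P0.r1,P2.r0)
|TSO outcomes| = 10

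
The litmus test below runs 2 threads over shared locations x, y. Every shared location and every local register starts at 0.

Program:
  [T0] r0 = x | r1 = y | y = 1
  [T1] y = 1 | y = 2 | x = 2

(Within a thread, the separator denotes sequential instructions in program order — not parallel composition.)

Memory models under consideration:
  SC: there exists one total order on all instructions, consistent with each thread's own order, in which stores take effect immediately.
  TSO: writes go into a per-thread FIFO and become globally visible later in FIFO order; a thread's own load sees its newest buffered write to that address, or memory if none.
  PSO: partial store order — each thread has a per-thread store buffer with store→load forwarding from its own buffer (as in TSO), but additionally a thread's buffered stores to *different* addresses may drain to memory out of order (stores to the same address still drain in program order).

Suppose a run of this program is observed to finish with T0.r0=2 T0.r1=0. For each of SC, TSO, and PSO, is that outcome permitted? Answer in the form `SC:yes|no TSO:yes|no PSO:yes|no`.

outcome vector order: (T0.r0,T0.r1)
under SC → 00, 01, 02, 22
under TSO → 00, 01, 02, 22
under PSO → 00, 01, 02, 20, 21, 22
target 20 ∈ {PSO}

SC:no TSO:no PSO:yes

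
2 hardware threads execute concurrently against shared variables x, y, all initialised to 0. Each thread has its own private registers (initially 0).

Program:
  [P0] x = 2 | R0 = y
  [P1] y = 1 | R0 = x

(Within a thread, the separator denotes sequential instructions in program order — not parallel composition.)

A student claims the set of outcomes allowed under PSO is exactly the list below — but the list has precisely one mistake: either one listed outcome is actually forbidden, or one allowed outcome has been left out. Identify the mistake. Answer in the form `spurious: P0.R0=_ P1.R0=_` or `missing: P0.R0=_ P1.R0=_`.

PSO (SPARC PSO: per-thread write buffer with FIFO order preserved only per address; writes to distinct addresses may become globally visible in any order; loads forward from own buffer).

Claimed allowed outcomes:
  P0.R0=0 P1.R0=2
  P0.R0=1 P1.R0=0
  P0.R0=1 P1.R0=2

missing: P0.R0=0 P1.R0=0

outcome vector order: (P0.R0,P1.R0)
PSO (4): 00 02 10 12
PSO∖claimed = {00}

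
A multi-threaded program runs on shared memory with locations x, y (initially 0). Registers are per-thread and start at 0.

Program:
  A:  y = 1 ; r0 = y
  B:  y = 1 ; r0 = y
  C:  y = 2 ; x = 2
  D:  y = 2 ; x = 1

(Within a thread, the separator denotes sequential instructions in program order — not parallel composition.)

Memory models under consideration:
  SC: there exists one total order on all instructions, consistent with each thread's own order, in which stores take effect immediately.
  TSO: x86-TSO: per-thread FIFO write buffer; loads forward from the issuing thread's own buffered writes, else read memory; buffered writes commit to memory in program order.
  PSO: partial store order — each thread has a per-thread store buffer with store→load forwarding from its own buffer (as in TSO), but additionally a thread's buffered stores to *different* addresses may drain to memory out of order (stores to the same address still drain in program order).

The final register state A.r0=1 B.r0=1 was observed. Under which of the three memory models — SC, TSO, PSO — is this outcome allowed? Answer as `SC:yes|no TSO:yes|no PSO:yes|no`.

outcome vector order: (A.r0,B.r0)
under SC → 11; 12; 21; 22
under TSO → 11; 12; 21; 22
under PSO → 11; 12; 21; 22
target 11 ∈ {SC,TSO,PSO}

SC:yes TSO:yes PSO:yes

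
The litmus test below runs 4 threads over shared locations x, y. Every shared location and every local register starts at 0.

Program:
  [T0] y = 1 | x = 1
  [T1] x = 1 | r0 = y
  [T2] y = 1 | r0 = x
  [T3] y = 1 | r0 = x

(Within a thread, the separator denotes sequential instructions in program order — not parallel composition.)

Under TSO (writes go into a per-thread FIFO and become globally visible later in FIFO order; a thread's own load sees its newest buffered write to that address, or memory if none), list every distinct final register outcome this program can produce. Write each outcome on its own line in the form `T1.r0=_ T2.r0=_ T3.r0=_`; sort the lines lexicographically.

outcome vector order: (T1.r0,T2.r0,T3.r0)
|TSO outcomes| = 8

T1.r0=0 T2.r0=0 T3.r0=0
T1.r0=0 T2.r0=0 T3.r0=1
T1.r0=0 T2.r0=1 T3.r0=0
T1.r0=0 T2.r0=1 T3.r0=1
T1.r0=1 T2.r0=0 T3.r0=0
T1.r0=1 T2.r0=0 T3.r0=1
T1.r0=1 T2.r0=1 T3.r0=0
T1.r0=1 T2.r0=1 T3.r0=1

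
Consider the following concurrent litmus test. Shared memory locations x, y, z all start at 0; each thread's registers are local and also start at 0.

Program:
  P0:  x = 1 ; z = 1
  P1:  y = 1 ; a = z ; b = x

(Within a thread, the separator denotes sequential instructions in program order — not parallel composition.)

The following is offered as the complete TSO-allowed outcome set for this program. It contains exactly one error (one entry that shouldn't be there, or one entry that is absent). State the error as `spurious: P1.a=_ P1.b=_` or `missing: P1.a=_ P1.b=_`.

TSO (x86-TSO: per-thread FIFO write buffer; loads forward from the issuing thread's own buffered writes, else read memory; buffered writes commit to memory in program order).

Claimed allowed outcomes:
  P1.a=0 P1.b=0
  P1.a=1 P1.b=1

outcome vector order: (P1.a,P1.b)
TSO (3): 0/0 0/1 1/1
TSO∖claimed = {0/1}

missing: P1.a=0 P1.b=1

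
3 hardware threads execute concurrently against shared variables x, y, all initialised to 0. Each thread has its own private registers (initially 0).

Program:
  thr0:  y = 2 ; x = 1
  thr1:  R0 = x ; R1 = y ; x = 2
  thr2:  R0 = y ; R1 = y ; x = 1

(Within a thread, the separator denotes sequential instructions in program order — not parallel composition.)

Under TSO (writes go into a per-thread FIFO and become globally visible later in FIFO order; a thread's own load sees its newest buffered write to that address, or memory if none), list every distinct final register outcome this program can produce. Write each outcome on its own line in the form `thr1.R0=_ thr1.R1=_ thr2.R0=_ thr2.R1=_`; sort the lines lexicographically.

outcome vector order: (thr1.R0,thr1.R1,thr2.R0,thr2.R1)
|TSO outcomes| = 10

thr1.R0=0 thr1.R1=0 thr2.R0=0 thr2.R1=0
thr1.R0=0 thr1.R1=0 thr2.R0=0 thr2.R1=2
thr1.R0=0 thr1.R1=0 thr2.R0=2 thr2.R1=2
thr1.R0=0 thr1.R1=2 thr2.R0=0 thr2.R1=0
thr1.R0=0 thr1.R1=2 thr2.R0=0 thr2.R1=2
thr1.R0=0 thr1.R1=2 thr2.R0=2 thr2.R1=2
thr1.R0=1 thr1.R1=0 thr2.R0=0 thr2.R1=0
thr1.R0=1 thr1.R1=2 thr2.R0=0 thr2.R1=0
thr1.R0=1 thr1.R1=2 thr2.R0=0 thr2.R1=2
thr1.R0=1 thr1.R1=2 thr2.R0=2 thr2.R1=2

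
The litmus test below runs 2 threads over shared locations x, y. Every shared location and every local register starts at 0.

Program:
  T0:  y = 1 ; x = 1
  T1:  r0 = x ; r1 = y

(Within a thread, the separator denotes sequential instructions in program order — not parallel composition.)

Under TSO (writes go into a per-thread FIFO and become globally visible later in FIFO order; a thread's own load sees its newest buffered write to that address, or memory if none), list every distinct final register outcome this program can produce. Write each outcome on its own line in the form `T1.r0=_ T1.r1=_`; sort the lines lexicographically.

T1.r0=0 T1.r1=0
T1.r0=0 T1.r1=1
T1.r0=1 T1.r1=1

outcome vector order: (T1.r0,T1.r1)
|TSO outcomes| = 3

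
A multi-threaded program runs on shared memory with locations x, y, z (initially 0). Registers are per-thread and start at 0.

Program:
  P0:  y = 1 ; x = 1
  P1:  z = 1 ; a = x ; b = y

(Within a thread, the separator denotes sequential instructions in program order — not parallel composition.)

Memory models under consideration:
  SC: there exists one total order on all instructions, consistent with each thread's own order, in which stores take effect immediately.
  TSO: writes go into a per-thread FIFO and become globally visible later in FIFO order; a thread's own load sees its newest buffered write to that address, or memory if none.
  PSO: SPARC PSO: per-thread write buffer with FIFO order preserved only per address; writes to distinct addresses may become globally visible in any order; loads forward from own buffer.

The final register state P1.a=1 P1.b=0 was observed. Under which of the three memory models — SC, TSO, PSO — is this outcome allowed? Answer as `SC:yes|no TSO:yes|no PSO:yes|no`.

SC:no TSO:no PSO:yes

outcome vector order: (P1.a,P1.b)
SC: 3 outcomes — {0/0; 0/1; 1/1}
TSO: 3 outcomes — {0/0; 0/1; 1/1}
PSO: 4 outcomes — {0/0; 0/1; 1/0; 1/1}
target 1/0 ∈ {PSO}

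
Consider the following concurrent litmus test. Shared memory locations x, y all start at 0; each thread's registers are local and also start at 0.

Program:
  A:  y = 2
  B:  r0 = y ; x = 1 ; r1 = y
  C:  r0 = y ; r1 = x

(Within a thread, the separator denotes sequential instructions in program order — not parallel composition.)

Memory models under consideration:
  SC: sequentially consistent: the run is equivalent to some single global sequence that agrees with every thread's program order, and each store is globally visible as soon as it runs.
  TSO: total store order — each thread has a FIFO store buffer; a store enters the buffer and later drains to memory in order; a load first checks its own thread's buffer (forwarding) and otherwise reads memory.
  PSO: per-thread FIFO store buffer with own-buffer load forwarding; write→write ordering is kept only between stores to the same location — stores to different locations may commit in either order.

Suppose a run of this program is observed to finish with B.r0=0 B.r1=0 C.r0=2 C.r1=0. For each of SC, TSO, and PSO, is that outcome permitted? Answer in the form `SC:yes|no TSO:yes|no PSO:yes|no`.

SC:no TSO:yes PSO:yes

outcome vector order: (B.r0,B.r1,C.r0,C.r1)
[SC] allowed = {(0,0,0,0), (0,0,0,1), (0,0,2,1), (0,2,0,0), (0,2,0,1), (0,2,2,0), (0,2,2,1), (2,2,0,0), (2,2,0,1), (2,2,2,0), (2,2,2,1)}
[TSO] allowed = {(0,0,0,0), (0,0,0,1), (0,0,2,0), (0,0,2,1), (0,2,0,0), (0,2,0,1), (0,2,2,0), (0,2,2,1), (2,2,0,0), (2,2,0,1), (2,2,2,0), (2,2,2,1)}
[PSO] allowed = {(0,0,0,0), (0,0,0,1), (0,0,2,0), (0,0,2,1), (0,2,0,0), (0,2,0,1), (0,2,2,0), (0,2,2,1), (2,2,0,0), (2,2,0,1), (2,2,2,0), (2,2,2,1)}
target (0,0,2,0) ∈ {TSO,PSO}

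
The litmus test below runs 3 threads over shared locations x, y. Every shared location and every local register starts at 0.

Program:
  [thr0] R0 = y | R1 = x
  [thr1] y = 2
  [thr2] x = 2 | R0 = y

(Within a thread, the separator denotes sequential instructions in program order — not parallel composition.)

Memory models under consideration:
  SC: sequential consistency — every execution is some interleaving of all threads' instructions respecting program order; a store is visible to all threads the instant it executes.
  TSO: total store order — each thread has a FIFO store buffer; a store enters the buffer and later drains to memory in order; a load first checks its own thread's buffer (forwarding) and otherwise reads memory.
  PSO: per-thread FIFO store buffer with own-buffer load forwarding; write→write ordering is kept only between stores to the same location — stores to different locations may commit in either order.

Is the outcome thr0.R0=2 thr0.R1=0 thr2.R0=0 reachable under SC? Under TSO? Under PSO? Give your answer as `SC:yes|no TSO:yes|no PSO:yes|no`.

outcome vector order: (thr0.R0,thr0.R1,thr2.R0)
SC (7): 000 002 020 022 202 220 222
TSO (8): 000 002 020 022 200 202 220 222
PSO (8): 000 002 020 022 200 202 220 222
target 200 ∈ {TSO,PSO}

SC:no TSO:yes PSO:yes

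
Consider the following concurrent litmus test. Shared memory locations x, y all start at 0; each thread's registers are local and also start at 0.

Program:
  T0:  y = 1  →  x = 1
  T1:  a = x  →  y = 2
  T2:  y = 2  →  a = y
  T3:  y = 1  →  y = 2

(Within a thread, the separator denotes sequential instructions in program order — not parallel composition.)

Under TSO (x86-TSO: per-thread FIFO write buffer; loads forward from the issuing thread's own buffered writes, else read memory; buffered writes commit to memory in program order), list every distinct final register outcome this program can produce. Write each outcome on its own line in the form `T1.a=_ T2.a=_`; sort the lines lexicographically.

outcome vector order: (T1.a,T2.a)
|TSO outcomes| = 4

T1.a=0 T2.a=1
T1.a=0 T2.a=2
T1.a=1 T2.a=1
T1.a=1 T2.a=2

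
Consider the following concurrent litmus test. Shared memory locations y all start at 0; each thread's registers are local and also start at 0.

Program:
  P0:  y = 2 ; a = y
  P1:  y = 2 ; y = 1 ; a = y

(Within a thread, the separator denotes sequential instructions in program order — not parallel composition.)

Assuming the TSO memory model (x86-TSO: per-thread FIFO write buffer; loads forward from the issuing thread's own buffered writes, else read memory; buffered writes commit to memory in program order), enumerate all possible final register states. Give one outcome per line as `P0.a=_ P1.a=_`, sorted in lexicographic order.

outcome vector order: (P0.a,P1.a)
|TSO outcomes| = 3

P0.a=1 P1.a=1
P0.a=2 P1.a=1
P0.a=2 P1.a=2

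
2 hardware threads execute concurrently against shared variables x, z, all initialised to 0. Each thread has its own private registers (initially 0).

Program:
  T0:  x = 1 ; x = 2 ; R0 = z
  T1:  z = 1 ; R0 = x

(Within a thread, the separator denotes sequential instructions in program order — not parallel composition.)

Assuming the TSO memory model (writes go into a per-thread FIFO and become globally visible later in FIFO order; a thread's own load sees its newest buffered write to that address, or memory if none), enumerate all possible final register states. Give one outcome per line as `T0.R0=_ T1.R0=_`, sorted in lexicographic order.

T0.R0=0 T1.R0=0
T0.R0=0 T1.R0=1
T0.R0=0 T1.R0=2
T0.R0=1 T1.R0=0
T0.R0=1 T1.R0=1
T0.R0=1 T1.R0=2

outcome vector order: (T0.R0,T1.R0)
|TSO outcomes| = 6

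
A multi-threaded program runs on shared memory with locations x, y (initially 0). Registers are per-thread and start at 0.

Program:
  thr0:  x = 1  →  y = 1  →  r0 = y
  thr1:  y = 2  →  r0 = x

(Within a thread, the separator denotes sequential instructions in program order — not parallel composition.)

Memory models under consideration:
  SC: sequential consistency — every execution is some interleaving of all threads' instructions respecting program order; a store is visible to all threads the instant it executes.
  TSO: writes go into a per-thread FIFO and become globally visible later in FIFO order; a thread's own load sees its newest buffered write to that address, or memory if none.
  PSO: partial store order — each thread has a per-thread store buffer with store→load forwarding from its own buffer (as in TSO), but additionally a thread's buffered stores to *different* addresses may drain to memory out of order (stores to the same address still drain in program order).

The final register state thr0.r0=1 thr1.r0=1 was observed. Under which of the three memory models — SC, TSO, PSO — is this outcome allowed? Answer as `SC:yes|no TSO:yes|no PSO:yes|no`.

outcome vector order: (thr0.r0,thr1.r0)
under SC → <1 0>; <1 1>; <2 1>
under TSO → <1 0>; <1 1>; <2 0>; <2 1>
under PSO → <1 0>; <1 1>; <2 0>; <2 1>
target <1 1> ∈ {SC,TSO,PSO}

SC:yes TSO:yes PSO:yes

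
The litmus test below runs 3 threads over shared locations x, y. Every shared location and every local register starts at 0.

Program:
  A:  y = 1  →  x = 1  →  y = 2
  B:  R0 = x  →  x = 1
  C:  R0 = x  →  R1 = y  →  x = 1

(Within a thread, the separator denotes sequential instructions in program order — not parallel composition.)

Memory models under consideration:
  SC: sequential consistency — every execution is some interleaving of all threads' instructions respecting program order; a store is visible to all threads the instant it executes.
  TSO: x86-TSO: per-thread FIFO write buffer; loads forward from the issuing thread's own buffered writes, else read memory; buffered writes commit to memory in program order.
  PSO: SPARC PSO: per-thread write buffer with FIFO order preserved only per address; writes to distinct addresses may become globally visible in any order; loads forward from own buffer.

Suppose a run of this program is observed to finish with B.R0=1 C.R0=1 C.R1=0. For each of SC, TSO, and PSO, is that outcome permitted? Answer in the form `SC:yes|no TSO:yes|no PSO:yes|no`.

outcome vector order: (B.R0,C.R0,C.R1)
[SC] allowed = {000, 001, 002, 010, 011, 012, 100, 101, 102, 111, 112}
[TSO] allowed = {000, 001, 002, 010, 011, 012, 100, 101, 102, 111, 112}
[PSO] allowed = {000, 001, 002, 010, 011, 012, 100, 101, 102, 110, 111, 112}
target 110 ∈ {PSO}

SC:no TSO:no PSO:yes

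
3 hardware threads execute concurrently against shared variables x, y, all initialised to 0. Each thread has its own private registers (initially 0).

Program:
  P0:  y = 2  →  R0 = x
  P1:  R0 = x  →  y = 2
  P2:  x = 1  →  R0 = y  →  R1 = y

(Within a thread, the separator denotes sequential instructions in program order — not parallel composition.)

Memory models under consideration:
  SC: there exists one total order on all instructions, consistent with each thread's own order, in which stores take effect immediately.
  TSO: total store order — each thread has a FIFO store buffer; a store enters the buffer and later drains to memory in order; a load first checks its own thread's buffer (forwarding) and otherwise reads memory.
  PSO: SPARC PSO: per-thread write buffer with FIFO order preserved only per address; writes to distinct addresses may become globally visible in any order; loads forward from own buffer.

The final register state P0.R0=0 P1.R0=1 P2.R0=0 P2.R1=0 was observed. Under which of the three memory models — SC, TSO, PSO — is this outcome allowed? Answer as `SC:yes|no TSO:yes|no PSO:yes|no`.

SC:no TSO:yes PSO:yes

outcome vector order: (P0.R0,P1.R0,P2.R0,P2.R1)
SC (8): 0022 0122 1000 1002 1022 1100 1102 1122
TSO (12): 0000 0002 0022 0100 0102 0122 1000 1002 1022 1100 1102 1122
PSO (12): 0000 0002 0022 0100 0102 0122 1000 1002 1022 1100 1102 1122
target 0100 ∈ {TSO,PSO}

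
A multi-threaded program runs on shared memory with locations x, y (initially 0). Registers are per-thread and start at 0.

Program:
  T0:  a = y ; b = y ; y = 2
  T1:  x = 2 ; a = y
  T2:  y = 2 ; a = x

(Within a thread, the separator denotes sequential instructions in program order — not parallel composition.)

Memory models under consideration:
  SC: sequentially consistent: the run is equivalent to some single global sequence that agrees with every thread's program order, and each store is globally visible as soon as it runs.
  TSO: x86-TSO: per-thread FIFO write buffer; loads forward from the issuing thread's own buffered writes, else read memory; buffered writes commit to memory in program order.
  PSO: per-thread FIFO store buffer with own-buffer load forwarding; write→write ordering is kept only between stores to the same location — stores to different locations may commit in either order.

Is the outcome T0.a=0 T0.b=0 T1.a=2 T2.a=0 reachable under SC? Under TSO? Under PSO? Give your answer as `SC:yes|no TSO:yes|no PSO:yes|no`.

outcome vector order: (T0.a,T0.b,T1.a,T2.a)
under SC → 0002, 0020, 0022, 0202, 0220, 0222, 2202, 2220, 2222
under TSO → 0000, 0002, 0020, 0022, 0200, 0202, 0220, 0222, 2200, 2202, 2220, 2222
under PSO → 0000, 0002, 0020, 0022, 0200, 0202, 0220, 0222, 2200, 2202, 2220, 2222
target 0020 ∈ {SC,TSO,PSO}

SC:yes TSO:yes PSO:yes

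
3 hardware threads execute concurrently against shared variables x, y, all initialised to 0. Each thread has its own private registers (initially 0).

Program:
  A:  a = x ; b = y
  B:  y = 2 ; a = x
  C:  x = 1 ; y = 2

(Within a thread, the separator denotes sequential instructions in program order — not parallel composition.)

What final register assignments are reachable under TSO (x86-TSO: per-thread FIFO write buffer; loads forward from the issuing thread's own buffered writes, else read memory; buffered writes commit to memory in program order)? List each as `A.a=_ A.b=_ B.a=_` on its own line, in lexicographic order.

A.a=0 A.b=0 B.a=0
A.a=0 A.b=0 B.a=1
A.a=0 A.b=2 B.a=0
A.a=0 A.b=2 B.a=1
A.a=1 A.b=0 B.a=0
A.a=1 A.b=0 B.a=1
A.a=1 A.b=2 B.a=0
A.a=1 A.b=2 B.a=1

outcome vector order: (A.a,A.b,B.a)
|TSO outcomes| = 8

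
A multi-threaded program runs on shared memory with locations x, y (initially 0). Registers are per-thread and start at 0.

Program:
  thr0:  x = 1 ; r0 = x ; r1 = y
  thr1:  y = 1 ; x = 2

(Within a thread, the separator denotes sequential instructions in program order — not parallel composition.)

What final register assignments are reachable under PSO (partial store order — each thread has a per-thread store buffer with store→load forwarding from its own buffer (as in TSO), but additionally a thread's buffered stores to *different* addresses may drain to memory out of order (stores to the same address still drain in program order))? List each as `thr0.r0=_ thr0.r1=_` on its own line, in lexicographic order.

outcome vector order: (thr0.r0,thr0.r1)
|PSO outcomes| = 4

thr0.r0=1 thr0.r1=0
thr0.r0=1 thr0.r1=1
thr0.r0=2 thr0.r1=0
thr0.r0=2 thr0.r1=1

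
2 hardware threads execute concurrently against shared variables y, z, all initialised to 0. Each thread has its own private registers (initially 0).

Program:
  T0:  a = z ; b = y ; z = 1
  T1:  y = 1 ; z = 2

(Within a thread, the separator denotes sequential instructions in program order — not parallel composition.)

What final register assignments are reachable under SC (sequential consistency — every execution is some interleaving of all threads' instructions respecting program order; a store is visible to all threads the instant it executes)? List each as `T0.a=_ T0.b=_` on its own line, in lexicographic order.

T0.a=0 T0.b=0
T0.a=0 T0.b=1
T0.a=2 T0.b=1

outcome vector order: (T0.a,T0.b)
|SC outcomes| = 3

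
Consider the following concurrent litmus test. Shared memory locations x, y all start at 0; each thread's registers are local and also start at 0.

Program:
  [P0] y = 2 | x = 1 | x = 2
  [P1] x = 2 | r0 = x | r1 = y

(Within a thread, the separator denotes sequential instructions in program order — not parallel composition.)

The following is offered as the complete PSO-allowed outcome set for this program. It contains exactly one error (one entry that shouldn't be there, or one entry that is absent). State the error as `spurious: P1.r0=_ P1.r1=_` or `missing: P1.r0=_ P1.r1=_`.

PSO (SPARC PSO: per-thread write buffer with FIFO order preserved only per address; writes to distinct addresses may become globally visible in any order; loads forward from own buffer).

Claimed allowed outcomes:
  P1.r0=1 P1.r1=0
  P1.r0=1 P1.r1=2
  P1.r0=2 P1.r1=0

missing: P1.r0=2 P1.r1=2

outcome vector order: (P1.r0,P1.r1)
PSO: 4 outcomes — {(1,0) (1,2) (2,0) (2,2)}
PSO∖claimed = {(2,2)}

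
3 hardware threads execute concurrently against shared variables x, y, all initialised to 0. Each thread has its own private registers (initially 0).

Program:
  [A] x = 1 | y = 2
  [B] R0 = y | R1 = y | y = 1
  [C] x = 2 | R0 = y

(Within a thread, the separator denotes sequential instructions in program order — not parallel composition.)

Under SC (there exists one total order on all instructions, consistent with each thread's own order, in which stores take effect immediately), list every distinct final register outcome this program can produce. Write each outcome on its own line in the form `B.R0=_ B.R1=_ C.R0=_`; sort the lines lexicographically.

B.R0=0 B.R1=0 C.R0=0
B.R0=0 B.R1=0 C.R0=1
B.R0=0 B.R1=0 C.R0=2
B.R0=0 B.R1=2 C.R0=0
B.R0=0 B.R1=2 C.R0=1
B.R0=0 B.R1=2 C.R0=2
B.R0=2 B.R1=2 C.R0=0
B.R0=2 B.R1=2 C.R0=1
B.R0=2 B.R1=2 C.R0=2

outcome vector order: (B.R0,B.R1,C.R0)
|SC outcomes| = 9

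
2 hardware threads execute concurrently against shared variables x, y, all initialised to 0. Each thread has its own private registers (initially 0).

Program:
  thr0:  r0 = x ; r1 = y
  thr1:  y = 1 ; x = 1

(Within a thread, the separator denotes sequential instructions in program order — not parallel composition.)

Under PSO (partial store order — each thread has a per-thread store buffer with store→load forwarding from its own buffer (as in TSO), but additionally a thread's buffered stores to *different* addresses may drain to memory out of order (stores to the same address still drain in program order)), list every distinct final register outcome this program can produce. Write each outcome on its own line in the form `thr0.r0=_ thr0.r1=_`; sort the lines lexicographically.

outcome vector order: (thr0.r0,thr0.r1)
|PSO outcomes| = 4

thr0.r0=0 thr0.r1=0
thr0.r0=0 thr0.r1=1
thr0.r0=1 thr0.r1=0
thr0.r0=1 thr0.r1=1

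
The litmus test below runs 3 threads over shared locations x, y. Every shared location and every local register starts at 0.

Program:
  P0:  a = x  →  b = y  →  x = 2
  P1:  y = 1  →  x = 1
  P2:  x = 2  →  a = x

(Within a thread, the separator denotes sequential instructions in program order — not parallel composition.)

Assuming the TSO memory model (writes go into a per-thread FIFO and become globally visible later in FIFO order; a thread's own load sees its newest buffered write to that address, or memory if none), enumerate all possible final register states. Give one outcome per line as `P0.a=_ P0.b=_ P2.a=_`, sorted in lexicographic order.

P0.a=0 P0.b=0 P2.a=1
P0.a=0 P0.b=0 P2.a=2
P0.a=0 P0.b=1 P2.a=1
P0.a=0 P0.b=1 P2.a=2
P0.a=1 P0.b=1 P2.a=1
P0.a=1 P0.b=1 P2.a=2
P0.a=2 P0.b=0 P2.a=1
P0.a=2 P0.b=0 P2.a=2
P0.a=2 P0.b=1 P2.a=1
P0.a=2 P0.b=1 P2.a=2

outcome vector order: (P0.a,P0.b,P2.a)
|TSO outcomes| = 10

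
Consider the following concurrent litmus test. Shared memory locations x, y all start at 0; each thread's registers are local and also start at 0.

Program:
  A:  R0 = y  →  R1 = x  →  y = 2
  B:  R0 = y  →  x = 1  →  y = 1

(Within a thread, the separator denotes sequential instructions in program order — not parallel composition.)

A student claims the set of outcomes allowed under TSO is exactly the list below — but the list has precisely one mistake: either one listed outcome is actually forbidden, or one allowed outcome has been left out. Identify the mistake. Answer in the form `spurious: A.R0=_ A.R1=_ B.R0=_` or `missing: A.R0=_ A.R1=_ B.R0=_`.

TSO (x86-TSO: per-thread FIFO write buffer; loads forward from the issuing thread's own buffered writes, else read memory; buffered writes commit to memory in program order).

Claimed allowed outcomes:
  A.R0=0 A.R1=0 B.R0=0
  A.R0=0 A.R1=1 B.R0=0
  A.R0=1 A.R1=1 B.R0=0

missing: A.R0=0 A.R1=0 B.R0=2

outcome vector order: (A.R0,A.R1,B.R0)
TSO (4): (0,0,0), (0,0,2), (0,1,0), (1,1,0)
TSO∖claimed = {(0,0,2)}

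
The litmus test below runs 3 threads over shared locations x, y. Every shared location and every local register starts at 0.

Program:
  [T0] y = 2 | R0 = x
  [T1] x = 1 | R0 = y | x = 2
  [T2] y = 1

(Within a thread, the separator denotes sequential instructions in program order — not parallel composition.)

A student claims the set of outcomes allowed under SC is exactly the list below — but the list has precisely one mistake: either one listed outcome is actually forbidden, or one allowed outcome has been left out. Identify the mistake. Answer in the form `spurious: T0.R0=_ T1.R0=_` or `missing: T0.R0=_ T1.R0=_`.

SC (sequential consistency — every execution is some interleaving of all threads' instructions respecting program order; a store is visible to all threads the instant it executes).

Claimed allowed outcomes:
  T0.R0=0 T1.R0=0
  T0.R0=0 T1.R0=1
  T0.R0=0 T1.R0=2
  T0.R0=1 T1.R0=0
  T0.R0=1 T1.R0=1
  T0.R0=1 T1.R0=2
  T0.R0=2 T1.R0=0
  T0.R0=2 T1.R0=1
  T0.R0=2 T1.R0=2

spurious: T0.R0=0 T1.R0=0

outcome vector order: (T0.R0,T1.R0)
SC: 8 outcomes — {0/1; 0/2; 1/0; 1/1; 1/2; 2/0; 2/1; 2/2}
claimed∖SC = {0/0}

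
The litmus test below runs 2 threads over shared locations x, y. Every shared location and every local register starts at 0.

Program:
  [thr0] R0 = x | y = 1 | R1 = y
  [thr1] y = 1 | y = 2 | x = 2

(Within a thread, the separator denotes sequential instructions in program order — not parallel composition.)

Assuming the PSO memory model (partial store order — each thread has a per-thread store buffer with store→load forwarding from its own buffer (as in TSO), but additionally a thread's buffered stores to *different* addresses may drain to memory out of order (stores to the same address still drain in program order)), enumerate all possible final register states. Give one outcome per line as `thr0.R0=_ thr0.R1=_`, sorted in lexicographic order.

thr0.R0=0 thr0.R1=1
thr0.R0=0 thr0.R1=2
thr0.R0=2 thr0.R1=1
thr0.R0=2 thr0.R1=2

outcome vector order: (thr0.R0,thr0.R1)
|PSO outcomes| = 4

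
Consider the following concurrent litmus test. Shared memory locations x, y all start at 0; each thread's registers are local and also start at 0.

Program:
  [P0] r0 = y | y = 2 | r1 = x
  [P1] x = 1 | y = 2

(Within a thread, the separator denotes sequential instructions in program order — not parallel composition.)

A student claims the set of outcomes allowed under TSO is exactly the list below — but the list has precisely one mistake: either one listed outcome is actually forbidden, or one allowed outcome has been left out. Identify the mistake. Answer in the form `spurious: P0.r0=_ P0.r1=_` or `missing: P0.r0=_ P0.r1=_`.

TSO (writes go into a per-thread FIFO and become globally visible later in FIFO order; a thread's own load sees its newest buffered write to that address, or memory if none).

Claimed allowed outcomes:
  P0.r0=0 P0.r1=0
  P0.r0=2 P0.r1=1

missing: P0.r0=0 P0.r1=1

outcome vector order: (P0.r0,P0.r1)
[TSO] allowed = {(0,0) (0,1) (2,1)}
TSO∖claimed = {(0,1)}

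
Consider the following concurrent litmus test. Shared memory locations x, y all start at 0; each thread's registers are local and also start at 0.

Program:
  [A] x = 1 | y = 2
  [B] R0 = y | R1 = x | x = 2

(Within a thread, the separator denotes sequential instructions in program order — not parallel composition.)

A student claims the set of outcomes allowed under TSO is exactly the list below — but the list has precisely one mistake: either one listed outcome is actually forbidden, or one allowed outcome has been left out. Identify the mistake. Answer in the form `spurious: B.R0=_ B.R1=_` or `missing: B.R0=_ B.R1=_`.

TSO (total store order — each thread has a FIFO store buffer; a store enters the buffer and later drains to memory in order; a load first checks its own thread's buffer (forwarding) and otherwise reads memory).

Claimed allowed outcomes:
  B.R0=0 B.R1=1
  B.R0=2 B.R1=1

outcome vector order: (B.R0,B.R1)
under TSO → (0,0), (0,1), (2,1)
TSO∖claimed = {(0,0)}

missing: B.R0=0 B.R1=0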